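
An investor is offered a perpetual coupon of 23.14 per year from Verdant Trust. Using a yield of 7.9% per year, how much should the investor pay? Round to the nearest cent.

292.91

Level perpetuity: PV = C / r = 23.14 / 0.079 = 292.91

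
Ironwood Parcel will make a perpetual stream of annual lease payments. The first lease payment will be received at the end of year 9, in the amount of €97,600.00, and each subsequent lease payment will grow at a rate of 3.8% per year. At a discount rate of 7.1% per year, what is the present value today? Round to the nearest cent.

€1708520.17

Value at end of year 8: C₁ / (r − g) = €97,600.00 / (0.071 − 0.038) = €2,957,575.7576
Discount to today: PV = €2,957,575.7576 / (1 + 0.071)^8 = €2,957,575.7576 / 1.731075 = €1,708,520.17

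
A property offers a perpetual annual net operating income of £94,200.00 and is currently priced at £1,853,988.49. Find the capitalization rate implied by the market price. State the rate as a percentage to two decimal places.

5.08%

P = C/r ⇒ r = C/P = £94,200.00/£1,853,988.49 = 0.050809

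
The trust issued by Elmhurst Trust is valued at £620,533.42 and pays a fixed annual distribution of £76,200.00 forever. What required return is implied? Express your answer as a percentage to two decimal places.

P = C/r ⇒ r = C/P = £76,200.00/£620,533.42 = 0.122798

12.28%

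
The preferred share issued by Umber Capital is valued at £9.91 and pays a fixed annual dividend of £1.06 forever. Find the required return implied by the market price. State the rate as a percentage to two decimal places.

10.70%

P = C/r ⇒ r = C/P = £1.06/£9.91 = 0.106963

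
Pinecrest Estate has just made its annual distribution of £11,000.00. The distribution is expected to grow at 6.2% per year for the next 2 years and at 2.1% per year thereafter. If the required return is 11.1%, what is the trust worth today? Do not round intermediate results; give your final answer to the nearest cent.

£134590.10

D_1 = 11682.00000
D_2 = 12406.28400
Terminal value at year 2: TV = D_2×(1+g_2)/(r−g_2) = 12666.81596/0.09 = 140742.39960
P_0 = D_1/(1+r)^1 + D_2/(1+r)^2 + TV/(1+r)^2
    = 10514.85149 + 10051.10016 + 114024.14737 = 134590.09901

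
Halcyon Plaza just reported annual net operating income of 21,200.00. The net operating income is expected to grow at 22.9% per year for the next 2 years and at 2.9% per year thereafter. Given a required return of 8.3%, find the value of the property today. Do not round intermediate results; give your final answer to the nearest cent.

D_1 = 26054.80000
D_2 = 32021.34920
Terminal value at year 2: TV = D_2×(1+g_2)/(r−g_2) = 32949.96833/0.054 = 610184.59864
P_0 = D_1/(1+r)^1 + D_2/(1+r)^2 + TV/(1+r)^2
    = 24057.98707 + 27301.26142 + 520240.70363 = 571599.95212

571599.95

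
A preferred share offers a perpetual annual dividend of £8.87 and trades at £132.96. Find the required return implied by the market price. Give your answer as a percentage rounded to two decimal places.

P = C/r ⇒ r = C/P = £8.87/£132.96 = 0.066712

6.67%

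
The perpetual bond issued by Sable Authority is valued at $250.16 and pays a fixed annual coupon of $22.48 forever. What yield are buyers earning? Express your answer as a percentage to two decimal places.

8.99%

P = C/r ⇒ r = C/P = $22.48/$250.16 = 0.089862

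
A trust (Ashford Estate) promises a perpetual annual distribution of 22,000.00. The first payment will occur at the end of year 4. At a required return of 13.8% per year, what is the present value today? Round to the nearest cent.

108172.49

Value at end of year 3: C / r = 22,000.00 / 0.138 = 159,420.2899
Discount to today: PV = 159,420.2899 / (1 + 0.138)^3 = 159,420.2899 / 1.473760 = 108,172.49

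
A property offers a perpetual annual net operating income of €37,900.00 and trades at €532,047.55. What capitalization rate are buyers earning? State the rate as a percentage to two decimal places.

7.12%

P = C/r ⇒ r = C/P = €37,900.00/€532,047.55 = 0.071234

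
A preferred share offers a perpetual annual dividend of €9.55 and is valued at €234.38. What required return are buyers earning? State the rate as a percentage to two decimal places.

4.07%

P = C/r ⇒ r = C/P = €9.55/€234.38 = 0.040746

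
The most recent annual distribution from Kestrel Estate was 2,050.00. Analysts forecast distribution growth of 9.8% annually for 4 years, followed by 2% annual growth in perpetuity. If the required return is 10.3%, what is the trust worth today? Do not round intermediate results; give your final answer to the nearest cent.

D_1 = 2250.90000
D_2 = 2471.48820
D_3 = 2713.69404
D_4 = 2979.63606
Terminal value at year 4: TV = D_4×(1+g_2)/(r−g_2) = 3039.22878/0.083 = 36617.21423
P_0 = D_1/(1+r)^1 + D_2/(1+r)^2 + D_3/(1+r)^3 + D_4/(1+r)^4 + TV/(1+r)^4
    = 2040.70716 + 2031.45645 + 2022.24767 + 2013.08064 + 24739.06326 = 32846.55518

32846.56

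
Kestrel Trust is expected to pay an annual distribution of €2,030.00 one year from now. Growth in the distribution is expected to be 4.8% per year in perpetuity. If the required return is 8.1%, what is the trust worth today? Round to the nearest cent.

Growing perpetuity: P = D₁ / (r − g) = €2,030.0000 / (0.081 − 0.048) = €61,515.15

€61515.15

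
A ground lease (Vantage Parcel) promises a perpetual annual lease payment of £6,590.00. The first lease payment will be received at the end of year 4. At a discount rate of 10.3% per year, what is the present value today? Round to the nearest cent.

Value at end of year 3: C / r = £6,590.00 / 0.103 = £63,980.5825
Discount to today: PV = £63,980.5825 / (1 + 0.103)^3 = £63,980.5825 / 1.341920 = £47,678.40

£47678.40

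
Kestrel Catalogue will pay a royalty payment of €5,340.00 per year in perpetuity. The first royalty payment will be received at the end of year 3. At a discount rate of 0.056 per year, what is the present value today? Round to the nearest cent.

Value at end of year 2: C / r = €5,340.00 / 0.056 = €95,357.1429
Discount to today: PV = €95,357.1429 / (1 + 0.056)^2 = €95,357.1429 / 1.115136 = €85,511.67

€85511.67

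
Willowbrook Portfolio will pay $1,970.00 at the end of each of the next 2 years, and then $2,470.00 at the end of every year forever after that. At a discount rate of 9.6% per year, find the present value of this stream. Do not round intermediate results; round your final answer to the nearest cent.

PV of 2-year annuity: $1,970.00 × [1 − (1+0.096)^−2] / 0.096 = 3437.45005
Perpetuity value at year 2: $2,470.00 / 0.096 = 25729.16667
PV of perpetuity: 25729.16667 / (1+0.096)^2 = 21419.26736
Total PV = 3437.45005 + 21419.26736 = 24856.71742

$24856.72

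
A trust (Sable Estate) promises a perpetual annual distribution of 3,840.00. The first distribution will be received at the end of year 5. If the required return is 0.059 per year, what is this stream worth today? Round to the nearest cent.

Value at end of year 4: C / r = 3,840.00 / 0.059 = 65,084.7458
Discount to today: PV = 65,084.7458 / (1 + 0.059)^4 = 65,084.7458 / 1.257720 = 51,748.21

51748.21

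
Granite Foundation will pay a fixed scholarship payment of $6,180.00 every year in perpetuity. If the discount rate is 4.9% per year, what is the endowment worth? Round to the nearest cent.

Level perpetuity: PV = C / r = $6,180.00 / 0.049 = $126,122.45

$126122.45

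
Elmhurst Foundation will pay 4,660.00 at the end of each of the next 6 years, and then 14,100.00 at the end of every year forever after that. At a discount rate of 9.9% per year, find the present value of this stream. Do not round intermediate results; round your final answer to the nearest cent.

101189.82

PV of 6-year annuity: 4,660.00 × [1 − (1+0.099)^−6] / 0.099 = 20355.12951
Perpetuity value at year 6: 14,100.00 / 0.099 = 142424.24242
PV of perpetuity: 142424.24242 / (1+0.099)^6 = 80834.68746
Total PV = 20355.12951 + 80834.68746 = 101189.81698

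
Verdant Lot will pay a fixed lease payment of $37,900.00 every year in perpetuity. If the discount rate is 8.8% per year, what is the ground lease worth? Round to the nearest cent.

$430681.82

Level perpetuity: PV = C / r = $37,900.00 / 0.088 = $430,681.82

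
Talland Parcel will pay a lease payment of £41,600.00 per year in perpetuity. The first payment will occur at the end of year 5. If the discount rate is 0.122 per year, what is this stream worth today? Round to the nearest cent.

Value at end of year 4: C / r = £41,600.00 / 0.122 = £340,983.6066
Discount to today: PV = £340,983.6066 / (1 + 0.122)^4 = £340,983.6066 / 1.584789 = £215,160.27

£215160.27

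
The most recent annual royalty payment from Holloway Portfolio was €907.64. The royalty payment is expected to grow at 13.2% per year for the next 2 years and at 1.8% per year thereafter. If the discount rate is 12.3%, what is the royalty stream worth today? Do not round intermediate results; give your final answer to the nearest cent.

D_1 = 1027.44848
D_2 = 1163.07168
Terminal value at year 2: TV = D_2×(1+g_2)/(r−g_2) = 1184.00697/0.105 = 11276.25685
P_0 = D_1/(1+r)^1 + D_2/(1+r)^2 + TV/(1+r)^2
    = 914.91405 + 922.24640 + 8941.39842 = 10778.55888

€10778.56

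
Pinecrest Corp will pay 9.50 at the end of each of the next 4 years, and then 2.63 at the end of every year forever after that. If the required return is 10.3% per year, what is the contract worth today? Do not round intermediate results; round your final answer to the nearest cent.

47.17

PV of 4-year annuity: 9.50 × [1 − (1+0.103)^−4] / 0.103 = 29.91920
Perpetuity value at year 4: 2.63 / 0.103 = 25.53398
PV of perpetuity: 25.53398 / (1+0.103)^4 = 17.25109
Total PV = 29.91920 + 17.25109 = 47.17028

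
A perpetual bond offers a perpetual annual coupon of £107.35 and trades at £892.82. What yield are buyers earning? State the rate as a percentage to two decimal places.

P = C/r ⇒ r = C/P = £107.35/£892.82 = 0.120237

12.02%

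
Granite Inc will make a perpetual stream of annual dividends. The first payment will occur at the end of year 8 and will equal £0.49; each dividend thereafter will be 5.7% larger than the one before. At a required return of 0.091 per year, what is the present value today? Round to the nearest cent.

£7.83

Value at end of year 7: C₁ / (r − g) = £0.49 / (0.091 − 0.057) = £14.4118
Discount to today: PV = £14.4118 / (1 + 0.091)^7 = £14.4118 / 1.839811 = £7.83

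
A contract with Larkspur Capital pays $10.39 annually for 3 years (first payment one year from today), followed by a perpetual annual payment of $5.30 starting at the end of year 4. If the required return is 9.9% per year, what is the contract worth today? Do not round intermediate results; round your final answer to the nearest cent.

$66.22

PV of 3-year annuity: $10.39 × [1 − (1+0.099)^−3] / 0.099 = 25.88395
Perpetuity value at year 3: $5.30 / 0.099 = 53.53535
PV of perpetuity: 53.53535 / (1+0.099)^3 = 40.33180
Total PV = 25.88395 + 40.33180 = 66.21575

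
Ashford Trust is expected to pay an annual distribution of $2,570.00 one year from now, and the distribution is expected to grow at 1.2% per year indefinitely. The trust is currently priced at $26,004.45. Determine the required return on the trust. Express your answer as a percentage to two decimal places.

11.08%

P = D₁/(r − g) ⇒ r = D₁/P + g = $2,570.0000/$26,004.45 + 0.012 = 0.098829 + 0.012 = 0.110829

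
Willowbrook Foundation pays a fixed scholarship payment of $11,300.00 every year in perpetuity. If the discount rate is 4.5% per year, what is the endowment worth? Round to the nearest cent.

Level perpetuity: PV = C / r = $11,300.00 / 0.045 = $251,111.11

$251111.11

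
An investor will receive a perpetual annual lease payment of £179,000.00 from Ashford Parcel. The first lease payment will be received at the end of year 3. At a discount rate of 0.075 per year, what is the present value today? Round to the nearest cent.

£2065260.50

Value at end of year 2: C / r = £179,000.00 / 0.075 = £2,386,666.6667
Discount to today: PV = £2,386,666.6667 / (1 + 0.075)^2 = £2,386,666.6667 / 1.155625 = £2,065,260.50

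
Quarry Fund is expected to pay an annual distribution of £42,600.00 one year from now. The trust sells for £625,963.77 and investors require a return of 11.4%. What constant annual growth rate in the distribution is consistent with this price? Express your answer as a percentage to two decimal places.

4.59%

P = D₁/(r−g) ⇒ g = r − D₁/P = 0.114 − £42,600.00/£625,963.77 = 0.045945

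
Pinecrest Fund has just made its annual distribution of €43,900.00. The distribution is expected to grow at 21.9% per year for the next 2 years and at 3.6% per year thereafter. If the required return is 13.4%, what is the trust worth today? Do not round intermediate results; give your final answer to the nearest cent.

€634183.40

D_1 = 53514.10000
D_2 = 65233.68790
Terminal value at year 2: TV = D_2×(1+g_2)/(r−g_2) = 67582.10066/0.098 = 689613.27209
P_0 = D_1/(1+r)^1 + D_2/(1+r)^2 + TV/(1+r)^2
    = 47190.56437 + 50727.77599 + 536265.06046 = 634183.40082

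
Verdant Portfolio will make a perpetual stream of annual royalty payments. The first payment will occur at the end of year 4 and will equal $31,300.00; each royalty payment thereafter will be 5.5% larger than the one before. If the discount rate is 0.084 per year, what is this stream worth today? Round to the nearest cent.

Value at end of year 3: C₁ / (r − g) = $31,300.00 / (0.084 − 0.055) = $1,079,310.3448
Discount to today: PV = $1,079,310.3448 / (1 + 0.084)^3 = $1,079,310.3448 / 1.273761 = $847,341.53

$847341.53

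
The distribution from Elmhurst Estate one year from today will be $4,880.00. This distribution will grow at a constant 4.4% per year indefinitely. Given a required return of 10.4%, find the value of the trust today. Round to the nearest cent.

Growing perpetuity: P = D₁ / (r − g) = $4,880.0000 / (0.104 − 0.044) = $81,333.33

$81333.33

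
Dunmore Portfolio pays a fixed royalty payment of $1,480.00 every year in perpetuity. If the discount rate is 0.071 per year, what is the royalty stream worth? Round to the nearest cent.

$20845.07

Level perpetuity: PV = C / r = $1,480.00 / 0.071 = $20,845.07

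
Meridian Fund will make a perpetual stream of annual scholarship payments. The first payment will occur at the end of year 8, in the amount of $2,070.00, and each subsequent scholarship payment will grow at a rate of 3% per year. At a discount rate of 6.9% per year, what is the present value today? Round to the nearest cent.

Value at end of year 7: C₁ / (r − g) = $2,070.00 / (0.069 − 0.03) = $53,076.9231
Discount to today: PV = $53,076.9231 / (1 + 0.069)^7 = $53,076.9231 / 1.595306 = $33,270.69

$33270.69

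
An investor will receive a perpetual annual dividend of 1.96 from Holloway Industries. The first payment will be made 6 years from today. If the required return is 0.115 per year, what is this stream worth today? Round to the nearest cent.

Value at end of year 5: C / r = 1.96 / 0.115 = 17.0435
Discount to today: PV = 17.0435 / (1 + 0.115)^5 = 17.0435 / 1.723353 = 9.89

9.89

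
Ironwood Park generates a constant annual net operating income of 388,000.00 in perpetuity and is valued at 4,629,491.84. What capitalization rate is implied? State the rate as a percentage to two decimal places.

P = C/r ⇒ r = C/P = 388,000.00/4,629,491.84 = 0.083810

8.38%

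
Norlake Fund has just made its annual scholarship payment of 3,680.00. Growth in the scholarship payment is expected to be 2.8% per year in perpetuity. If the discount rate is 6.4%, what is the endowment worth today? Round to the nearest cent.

D₁ = D₀ × (1 + g) = 3,680.00 × 1.028 = 3,783.0400
Growing perpetuity: P = D₁ / (r − g) = 3,783.0400 / (0.064 − 0.028) = 105,084.44

105084.44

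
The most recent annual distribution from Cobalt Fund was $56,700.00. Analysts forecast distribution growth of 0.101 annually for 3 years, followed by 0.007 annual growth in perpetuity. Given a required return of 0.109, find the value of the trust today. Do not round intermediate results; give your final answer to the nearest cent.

D_1 = 62426.70000
D_2 = 68731.79670
D_3 = 75673.70817
Terminal value at year 3: TV = D_3×(1+g_2)/(r−g_2) = 76203.42412/0.102 = 747092.39337
P_0 = D_1/(1+r)^1 + D_2/(1+r)^2 + D_3/(1+r)^3 + TV/(1+r)^3
    = 56290.98287 + 55884.91626 + 55481.77891 + 547746.58195 = 715404.25998

$715404.26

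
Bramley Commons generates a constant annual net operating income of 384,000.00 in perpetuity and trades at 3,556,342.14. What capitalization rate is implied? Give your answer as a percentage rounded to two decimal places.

10.80%

P = C/r ⇒ r = C/P = 384,000.00/3,556,342.14 = 0.107976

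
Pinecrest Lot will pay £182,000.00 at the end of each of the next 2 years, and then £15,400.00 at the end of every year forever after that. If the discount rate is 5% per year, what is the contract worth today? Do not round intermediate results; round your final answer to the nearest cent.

PV of 2-year annuity: £182,000.00 × [1 − (1+0.05)^−2] / 0.05 = 338412.69841
Perpetuity value at year 2: £15,400.00 / 0.05 = 308000.00000
PV of perpetuity: 308000.00000 / (1+0.05)^2 = 279365.07937
Total PV = 338412.69841 + 279365.07937 = 617777.77778

£617777.78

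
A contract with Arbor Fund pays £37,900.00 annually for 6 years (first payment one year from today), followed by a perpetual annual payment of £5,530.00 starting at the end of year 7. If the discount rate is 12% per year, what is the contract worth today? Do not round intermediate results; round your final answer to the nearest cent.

PV of 6-year annuity: £37,900.00 × [1 − (1+0.12)^−6] / 0.12 = 155822.33756
Perpetuity value at year 6: £5,530.00 / 0.12 = 46083.33333
PV of perpetuity: 46083.33333 / (1+0.12)^6 = 23347.25083
Total PV = 155822.33756 + 23347.25083 = 179169.58840

£179169.59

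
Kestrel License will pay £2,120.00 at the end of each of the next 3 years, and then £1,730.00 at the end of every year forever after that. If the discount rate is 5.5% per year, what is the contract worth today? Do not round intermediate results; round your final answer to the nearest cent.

£32506.74

PV of 3-year annuity: £2,120.00 × [1 − (1+0.055)^−3] / 0.055 = 5719.61876
Perpetuity value at year 3: £1,730.00 / 0.055 = 31454.54545
PV of perpetuity: 31454.54545 / (1+0.055)^3 = 26787.12071
Total PV = 5719.61876 + 26787.12071 = 32506.73947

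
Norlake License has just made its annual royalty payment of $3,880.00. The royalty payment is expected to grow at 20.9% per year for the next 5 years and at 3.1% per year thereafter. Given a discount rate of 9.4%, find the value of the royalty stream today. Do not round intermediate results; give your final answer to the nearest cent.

D_1 = 4690.92000
D_2 = 5671.32228
D_3 = 6856.62864
D_4 = 8289.66402
D_5 = 10022.20380
Terminal value at year 5: TV = D_5×(1+g_2)/(r−g_2) = 10332.89212/0.063 = 164014.16063
P_0 = D_1/(1+r)^1 + D_2/(1+r)^2 + D_3/(1+r)^3 + D_4/(1+r)^4 + D_5/(1+r)^5 + TV/(1+r)^5
    = 4287.86106 + 4738.59600 + 5236.71167 + 5787.18867 + 6395.53117 + 104663.37518 = 131109.26374

$131109.26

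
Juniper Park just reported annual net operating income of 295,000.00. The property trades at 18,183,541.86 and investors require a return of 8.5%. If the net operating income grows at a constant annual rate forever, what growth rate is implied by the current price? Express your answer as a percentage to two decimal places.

P = D₀(1+g)/(r−g) ⇒ P(r−g) = D₀(1+g) ⇒ g(P+D₀) = P·r − D₀
g = (P·r − D₀)/(P + D₀) = (18,183,541.86×0.085 − 295,000.00) / (18,183,541.86 + 295,000.00) = 0.067679

6.77%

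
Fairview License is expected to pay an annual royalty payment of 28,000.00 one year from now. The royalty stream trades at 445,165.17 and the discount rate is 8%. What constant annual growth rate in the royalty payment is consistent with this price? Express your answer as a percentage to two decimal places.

1.71%

P = D₁/(r−g) ⇒ g = r − D₁/P = 0.08 − 28,000.00/445,165.17 = 0.017102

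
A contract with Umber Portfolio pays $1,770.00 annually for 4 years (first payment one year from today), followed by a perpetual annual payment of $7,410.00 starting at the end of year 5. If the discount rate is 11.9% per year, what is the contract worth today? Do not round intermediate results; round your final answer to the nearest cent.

$45102.12

PV of 4-year annuity: $1,770.00 × [1 − (1+0.119)^−4] / 0.119 = 5387.45072
Perpetuity value at year 4: $7,410.00 / 0.119 = 62268.90756
PV of perpetuity: 62268.90756 / (1+0.119)^4 = 39714.66472
Total PV = 5387.45072 + 39714.66472 = 45102.11544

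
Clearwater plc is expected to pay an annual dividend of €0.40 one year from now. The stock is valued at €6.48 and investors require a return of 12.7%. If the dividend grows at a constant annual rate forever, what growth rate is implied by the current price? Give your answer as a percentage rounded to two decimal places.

6.53%

P = D₁/(r−g) ⇒ g = r − D₁/P = 0.127 − €0.40/€6.48 = 0.065272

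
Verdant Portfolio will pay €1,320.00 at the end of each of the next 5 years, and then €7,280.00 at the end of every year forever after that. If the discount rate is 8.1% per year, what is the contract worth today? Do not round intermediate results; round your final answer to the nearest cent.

€66142.58

PV of 5-year annuity: €1,320.00 × [1 − (1+0.081)^−5] / 0.081 = 5256.51569
Perpetuity value at year 5: €7,280.00 / 0.081 = 89876.54321
PV of perpetuity: 89876.54321 / (1+0.081)^5 = 60886.06271
Total PV = 5256.51569 + 60886.06271 = 66142.57841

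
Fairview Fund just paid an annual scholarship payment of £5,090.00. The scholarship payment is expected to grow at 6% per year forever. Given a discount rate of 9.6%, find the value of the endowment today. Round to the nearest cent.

D₁ = D₀ × (1 + g) = £5,090.00 × 1.06 = £5,395.4000
Growing perpetuity: P = D₁ / (r − g) = £5,395.4000 / (0.096 − 0.06) = £149,872.22

£149872.22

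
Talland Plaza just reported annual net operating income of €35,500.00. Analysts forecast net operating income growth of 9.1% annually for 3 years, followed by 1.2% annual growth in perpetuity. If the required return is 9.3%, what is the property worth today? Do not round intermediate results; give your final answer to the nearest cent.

D_1 = 38730.50000
D_2 = 42254.97550
D_3 = 46100.17827
Terminal value at year 3: TV = D_3×(1+g_2)/(r−g_2) = 46653.38041/0.081 = 575967.65938
P_0 = D_1/(1+r)^1 + D_2/(1+r)^2 + D_3/(1+r)^3 + TV/(1+r)^3
    = 35435.04117 + 35370.20121 + 35305.47989 + 441100.56351 = 547211.28577

€547211.29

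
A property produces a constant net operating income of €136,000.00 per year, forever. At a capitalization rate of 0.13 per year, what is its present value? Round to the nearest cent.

Level perpetuity: PV = C / r = €136,000.00 / 0.13 = €1,046,153.85

€1046153.85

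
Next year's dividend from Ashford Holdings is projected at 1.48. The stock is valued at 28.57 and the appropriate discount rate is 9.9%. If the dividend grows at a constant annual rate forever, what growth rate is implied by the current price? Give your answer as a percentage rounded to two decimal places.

P = D₁/(r−g) ⇒ g = r − D₁/P = 0.099 − 1.48/28.57 = 0.047197

4.72%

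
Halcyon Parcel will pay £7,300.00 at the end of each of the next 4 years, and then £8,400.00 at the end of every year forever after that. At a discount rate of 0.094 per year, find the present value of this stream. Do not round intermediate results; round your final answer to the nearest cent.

PV of 4-year annuity: £7,300.00 × [1 − (1+0.094)^−4] / 0.094 = 23443.79344
Perpetuity value at year 4: £8,400.00 / 0.094 = 89361.70213
PV of perpetuity: 89361.70213 / (1+0.094)^4 = 62385.28227
Total PV = 23443.79344 + 62385.28227 = 85829.07572

£85829.08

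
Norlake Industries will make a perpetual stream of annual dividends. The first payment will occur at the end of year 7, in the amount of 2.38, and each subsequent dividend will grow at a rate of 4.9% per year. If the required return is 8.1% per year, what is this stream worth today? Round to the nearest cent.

46.61

Value at end of year 6: C₁ / (r − g) = 2.38 / (0.081 − 0.049) = 74.3750
Discount to today: PV = 74.3750 / (1 + 0.081)^6 = 74.3750 / 1.595711 = 46.61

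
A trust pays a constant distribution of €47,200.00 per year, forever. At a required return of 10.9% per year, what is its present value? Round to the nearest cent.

Level perpetuity: PV = C / r = €47,200.00 / 0.109 = €433,027.52

€433027.52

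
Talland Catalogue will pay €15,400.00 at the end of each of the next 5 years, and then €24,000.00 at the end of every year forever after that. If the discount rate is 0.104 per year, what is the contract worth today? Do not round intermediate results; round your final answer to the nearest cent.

PV of 5-year annuity: €15,400.00 × [1 − (1+0.104)^−5] / 0.104 = 57786.43211
Perpetuity value at year 5: €24,000.00 / 0.104 = 230769.23077
PV of perpetuity: 230769.23077 / (1+0.104)^5 = 140712.45346
Total PV = 57786.43211 + 140712.45346 = 198498.88557

€198498.89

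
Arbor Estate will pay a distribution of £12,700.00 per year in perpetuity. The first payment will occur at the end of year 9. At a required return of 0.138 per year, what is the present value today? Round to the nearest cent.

£32717.98

Value at end of year 8: C / r = £12,700.00 / 0.138 = £92,028.9855
Discount to today: PV = £92,028.9855 / (1 + 0.138)^8 = £92,028.9855 / 2.812795 = £32,717.98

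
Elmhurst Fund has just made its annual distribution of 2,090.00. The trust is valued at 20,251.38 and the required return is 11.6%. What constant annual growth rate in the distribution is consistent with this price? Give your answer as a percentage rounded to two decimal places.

1.16%

P = D₀(1+g)/(r−g) ⇒ P(r−g) = D₀(1+g) ⇒ g(P+D₀) = P·r − D₀
g = (P·r − D₀)/(P + D₀) = (20,251.38×0.116 − 2,090.00) / (20,251.38 + 2,090.00) = 0.011600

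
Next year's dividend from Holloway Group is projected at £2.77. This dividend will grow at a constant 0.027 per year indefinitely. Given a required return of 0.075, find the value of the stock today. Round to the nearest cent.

£57.71

Growing perpetuity: P = D₁ / (r − g) = £2.7700 / (0.075 − 0.027) = £57.71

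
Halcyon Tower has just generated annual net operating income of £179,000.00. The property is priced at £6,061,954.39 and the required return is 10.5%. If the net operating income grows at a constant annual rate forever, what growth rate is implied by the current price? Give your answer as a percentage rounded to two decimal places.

P = D₀(1+g)/(r−g) ⇒ P(r−g) = D₀(1+g) ⇒ g(P+D₀) = P·r − D₀
g = (P·r − D₀)/(P + D₀) = (£6,061,954.39×0.105 − £179,000.00) / (£6,061,954.39 + £179,000.00) = 0.073307

7.33%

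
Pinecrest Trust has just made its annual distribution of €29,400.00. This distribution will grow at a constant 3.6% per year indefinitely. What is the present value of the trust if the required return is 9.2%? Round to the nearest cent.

D₁ = D₀ × (1 + g) = €29,400.00 × 1.036 = €30,458.4000
Growing perpetuity: P = D₁ / (r − g) = €30,458.4000 / (0.092 − 0.036) = €543,900.00

€543900.00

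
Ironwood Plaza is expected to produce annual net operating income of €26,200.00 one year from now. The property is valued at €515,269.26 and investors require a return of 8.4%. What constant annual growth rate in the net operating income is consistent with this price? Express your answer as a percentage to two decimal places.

P = D₁/(r−g) ⇒ g = r − D₁/P = 0.084 − €26,200.00/€515,269.26 = 0.033153

3.32%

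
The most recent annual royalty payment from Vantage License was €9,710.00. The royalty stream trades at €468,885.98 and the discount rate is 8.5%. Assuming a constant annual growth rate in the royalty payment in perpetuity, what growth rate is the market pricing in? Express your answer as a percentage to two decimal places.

P = D₀(1+g)/(r−g) ⇒ P(r−g) = D₀(1+g) ⇒ g(P+D₀) = P·r − D₀
g = (P·r − D₀)/(P + D₀) = (€468,885.98×0.085 − €9,710.00) / (€468,885.98 + €9,710.00) = 0.062987

6.30%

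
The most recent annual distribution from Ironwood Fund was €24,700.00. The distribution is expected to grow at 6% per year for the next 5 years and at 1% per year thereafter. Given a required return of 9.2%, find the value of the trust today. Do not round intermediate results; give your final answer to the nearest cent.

€375250.56

D_1 = 26182.00000
D_2 = 27752.92000
D_3 = 29418.09520
D_4 = 31183.18091
D_5 = 33054.17177
Terminal value at year 5: TV = D_5×(1+g_2)/(r−g_2) = 33384.71348/0.082 = 407130.65225
P_0 = D_1/(1+r)^1 + D_2/(1+r)^2 + D_3/(1+r)^3 + D_4/(1+r)^4 + D_5/(1+r)^5 + TV/(1+r)^5
    = 23976.19048 + 23273.59149 + 22591.58148 + 21929.55712 + 21286.93273 + 262192.70803 = 375250.56132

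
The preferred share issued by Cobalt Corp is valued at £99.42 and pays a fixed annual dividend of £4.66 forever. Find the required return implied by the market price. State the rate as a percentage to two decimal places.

4.69%

P = C/r ⇒ r = C/P = £4.66/£99.42 = 0.046872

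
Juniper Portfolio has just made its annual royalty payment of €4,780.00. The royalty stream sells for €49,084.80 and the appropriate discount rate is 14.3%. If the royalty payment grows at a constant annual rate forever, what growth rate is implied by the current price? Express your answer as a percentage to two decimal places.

4.16%

P = D₀(1+g)/(r−g) ⇒ P(r−g) = D₀(1+g) ⇒ g(P+D₀) = P·r − D₀
g = (P·r − D₀)/(P + D₀) = (€49,084.80×0.143 − €4,780.00) / (€49,084.80 + €4,780.00) = 0.041569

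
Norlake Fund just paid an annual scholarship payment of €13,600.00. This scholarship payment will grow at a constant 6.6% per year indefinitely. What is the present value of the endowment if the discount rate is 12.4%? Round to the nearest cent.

€249958.62

D₁ = D₀ × (1 + g) = €13,600.00 × 1.066 = €14,497.6000
Growing perpetuity: P = D₁ / (r − g) = €14,497.6000 / (0.124 − 0.066) = €249,958.62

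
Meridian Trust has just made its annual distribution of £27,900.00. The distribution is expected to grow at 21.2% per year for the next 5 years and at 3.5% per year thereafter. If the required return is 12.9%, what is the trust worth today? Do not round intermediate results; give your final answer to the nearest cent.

D_1 = 33814.80000
D_2 = 40983.53760
D_3 = 49672.04757
D_4 = 60202.52166
D_5 = 72965.45625
Terminal value at year 5: TV = D_5×(1+g_2)/(r−g_2) = 75519.24722/0.094 = 803396.24698
P_0 = D_1/(1+r)^1 + D_2/(1+r)^2 + D_3/(1+r)^3 + D_4/(1+r)^4 + D_5/(1+r)^5 + TV/(1+r)^5
    = 29951.10717 + 32153.00434 + 34516.77702 + 37054.32573 + 39778.42585 + 437985.85908 = 611439.49919

£611439.50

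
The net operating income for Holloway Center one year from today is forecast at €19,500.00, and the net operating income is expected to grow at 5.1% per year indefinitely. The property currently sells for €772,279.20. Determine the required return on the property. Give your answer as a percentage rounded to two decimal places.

P = D₁/(r − g) ⇒ r = D₁/P + g = €19,500.0000/€772,279.20 + 0.051 = 0.025250 + 0.051 = 0.076250

7.62%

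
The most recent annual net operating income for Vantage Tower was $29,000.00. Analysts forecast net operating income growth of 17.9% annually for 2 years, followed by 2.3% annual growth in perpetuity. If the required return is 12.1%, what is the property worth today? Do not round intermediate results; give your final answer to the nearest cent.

D_1 = 34191.00000
D_2 = 40311.18900
Terminal value at year 2: TV = D_2×(1+g_2)/(r−g_2) = 41238.34635/0.098 = 420799.45252
P_0 = D_1/(1+r)^1 + D_2/(1+r)^2 + TV/(1+r)^2
    = 30500.44603 + 32078.52442 + 334860.51507 = 397439.48552

$397439.49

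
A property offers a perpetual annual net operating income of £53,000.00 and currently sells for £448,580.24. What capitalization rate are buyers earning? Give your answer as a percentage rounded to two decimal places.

11.82%

P = C/r ⇒ r = C/P = £53,000.00/£448,580.24 = 0.118151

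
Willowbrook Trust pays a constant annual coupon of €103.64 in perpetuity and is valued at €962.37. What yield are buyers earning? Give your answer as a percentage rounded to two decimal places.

P = C/r ⇒ r = C/P = €103.64/€962.37 = 0.107692

10.77%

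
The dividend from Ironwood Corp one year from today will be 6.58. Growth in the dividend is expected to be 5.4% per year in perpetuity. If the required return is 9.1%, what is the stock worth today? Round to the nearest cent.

Growing perpetuity: P = D₁ / (r − g) = 6.5800 / (0.091 − 0.054) = 177.84

177.84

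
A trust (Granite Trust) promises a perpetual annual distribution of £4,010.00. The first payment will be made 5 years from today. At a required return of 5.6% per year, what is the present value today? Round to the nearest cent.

£57583.85

Value at end of year 4: C / r = £4,010.00 / 0.056 = £71,607.1429
Discount to today: PV = £71,607.1429 / (1 + 0.056)^4 = £71,607.1429 / 1.243528 = £57,583.85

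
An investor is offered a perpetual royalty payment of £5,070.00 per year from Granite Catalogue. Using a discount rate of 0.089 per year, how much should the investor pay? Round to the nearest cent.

Level perpetuity: PV = C / r = £5,070.00 / 0.089 = £56,966.29

£56966.29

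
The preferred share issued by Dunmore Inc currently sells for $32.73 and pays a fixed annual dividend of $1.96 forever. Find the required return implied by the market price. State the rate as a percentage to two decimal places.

P = C/r ⇒ r = C/P = $1.96/$32.73 = 0.059884

5.99%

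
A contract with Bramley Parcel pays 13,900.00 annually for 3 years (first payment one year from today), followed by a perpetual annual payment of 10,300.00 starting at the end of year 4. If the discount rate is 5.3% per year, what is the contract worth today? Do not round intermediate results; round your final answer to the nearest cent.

204088.46

PV of 3-year annuity: 13,900.00 × [1 − (1+0.053)^−3] / 0.053 = 37641.36102
Perpetuity value at year 3: 10,300.00 / 0.053 = 194339.62264
PV of perpetuity: 194339.62264 / (1+0.053)^3 = 166447.10333
Total PV = 37641.36102 + 166447.10333 = 204088.46434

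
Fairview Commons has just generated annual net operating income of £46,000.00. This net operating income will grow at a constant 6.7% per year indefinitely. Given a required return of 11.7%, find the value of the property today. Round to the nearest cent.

D₁ = D₀ × (1 + g) = £46,000.00 × 1.067 = £49,082.0000
Growing perpetuity: P = D₁ / (r − g) = £49,082.0000 / (0.117 − 0.067) = £981,640.00

£981640.00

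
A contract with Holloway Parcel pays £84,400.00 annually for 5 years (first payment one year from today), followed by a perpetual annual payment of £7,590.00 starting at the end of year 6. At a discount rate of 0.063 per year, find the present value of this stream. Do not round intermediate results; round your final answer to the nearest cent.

PV of 5-year annuity: £84,400.00 × [1 − (1+0.063)^−5] / 0.063 = 352640.67227
Perpetuity value at year 5: £7,590.00 / 0.063 = 120476.19048
PV of perpetuity: 120476.19048 / (1+0.063)^5 = 88763.59921
Total PV = 352640.67227 + 88763.59921 = 441404.27148

£441404.27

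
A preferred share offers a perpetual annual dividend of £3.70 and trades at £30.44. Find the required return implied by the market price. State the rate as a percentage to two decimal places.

P = C/r ⇒ r = C/P = £3.70/£30.44 = 0.121551

12.16%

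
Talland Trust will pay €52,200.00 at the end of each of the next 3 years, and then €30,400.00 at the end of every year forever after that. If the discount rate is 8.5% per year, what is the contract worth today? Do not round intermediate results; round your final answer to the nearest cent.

PV of 3-year annuity: €52,200.00 × [1 − (1+0.085)^−3] / 0.085 = 133319.96779
Perpetuity value at year 3: €30,400.00 / 0.085 = 357647.05882
PV of perpetuity: 357647.05882 / (1+0.085)^3 = 280004.77873
Total PV = 133319.96779 + 280004.77873 = 413324.74652

€413324.75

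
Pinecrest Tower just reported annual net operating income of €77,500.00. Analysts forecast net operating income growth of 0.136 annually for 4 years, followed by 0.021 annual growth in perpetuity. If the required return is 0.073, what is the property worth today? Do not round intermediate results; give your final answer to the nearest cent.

€2270037.04

D_1 = 88040.00000
D_2 = 100013.44000
D_3 = 113615.26784
D_4 = 129066.94427
Terminal value at year 4: TV = D_4×(1+g_2)/(r−g_2) = 131777.35010/0.052 = 2534179.80954
P_0 = D_1/(1+r)^1 + D_2/(1+r)^2 + D_3/(1+r)^3 + D_4/(1+r)^4 + TV/(1+r)^4
    = 82050.32619 + 86867.81971 + 91968.16700 + 97367.97550 + 1911782.74974 = 2270037.03814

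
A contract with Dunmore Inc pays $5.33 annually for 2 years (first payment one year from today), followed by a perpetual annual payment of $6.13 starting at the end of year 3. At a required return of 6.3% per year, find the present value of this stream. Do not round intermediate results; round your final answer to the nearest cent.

PV of 2-year annuity: $5.33 × [1 − (1+0.063)^−2] / 0.063 = 9.73105
Perpetuity value at year 2: $6.13 / 0.063 = 97.30159
PV of perpetuity: 97.30159 / (1+0.063)^2 = 86.10996
Total PV = 9.73105 + 86.10996 = 95.84102

$95.84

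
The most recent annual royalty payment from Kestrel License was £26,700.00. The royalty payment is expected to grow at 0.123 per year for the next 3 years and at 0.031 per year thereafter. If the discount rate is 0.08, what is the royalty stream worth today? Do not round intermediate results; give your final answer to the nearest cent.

£718248.92

D_1 = 29984.10000
D_2 = 33672.14430
D_3 = 37813.81805
Terminal value at year 3: TV = D_3×(1+g_2)/(r−g_2) = 38986.04641/0.049 = 795633.60017
P_0 = D_1/(1+r)^1 + D_2/(1+r)^2 + D_3/(1+r)^3 + TV/(1+r)^3
    = 27763.05556 + 28868.43647 + 30017.82792 + 631599.60386 = 718248.92381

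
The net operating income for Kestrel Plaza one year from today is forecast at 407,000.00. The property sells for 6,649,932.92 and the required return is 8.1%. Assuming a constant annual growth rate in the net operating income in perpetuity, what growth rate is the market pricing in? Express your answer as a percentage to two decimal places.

P = D₁/(r−g) ⇒ g = r − D₁/P = 0.081 − 407,000.00/6,649,932.92 = 0.019796

1.98%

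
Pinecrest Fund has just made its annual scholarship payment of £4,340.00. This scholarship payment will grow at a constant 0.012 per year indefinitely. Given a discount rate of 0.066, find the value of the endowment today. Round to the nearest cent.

D₁ = D₀ × (1 + g) = £4,340.00 × 1.012 = £4,392.0800
Growing perpetuity: P = D₁ / (r − g) = £4,392.0800 / (0.066 − 0.012) = £81,334.81

£81334.81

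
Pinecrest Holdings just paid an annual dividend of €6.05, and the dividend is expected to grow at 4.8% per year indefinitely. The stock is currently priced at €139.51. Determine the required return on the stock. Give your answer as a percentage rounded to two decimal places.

9.34%

D₁ = €6.05 × 1.048 = €6.3404
P = D₁/(r − g) ⇒ r = D₁/P + g = €6.3404/€139.51 + 0.048 = 0.045448 + 0.048 = 0.093448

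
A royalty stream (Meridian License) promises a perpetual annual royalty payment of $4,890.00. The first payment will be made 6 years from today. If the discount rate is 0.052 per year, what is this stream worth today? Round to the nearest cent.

Value at end of year 5: C / r = $4,890.00 / 0.052 = $94,038.4615
Discount to today: PV = $94,038.4615 / (1 + 0.052)^5 = $94,038.4615 / 1.288483 = $72,983.86

$72983.86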